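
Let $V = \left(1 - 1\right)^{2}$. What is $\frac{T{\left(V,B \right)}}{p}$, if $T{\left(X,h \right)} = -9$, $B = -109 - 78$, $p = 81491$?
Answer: $- \frac{9}{81491} \approx -0.00011044$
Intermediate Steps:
$B = -187$
$V = 0$ ($V = 0^{2} = 0$)
$\frac{T{\left(V,B \right)}}{p} = - \frac{9}{81491}$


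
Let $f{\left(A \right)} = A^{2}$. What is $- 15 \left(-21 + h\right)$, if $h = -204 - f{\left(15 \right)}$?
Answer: $6750$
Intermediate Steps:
$h = -429$ ($h = -204 - 15^{2} = -204 - 225 = -429$)
$- 15 \left(-21 + h\right) = - 15 \left(-21 - 429\right) = \left(-15\right) \left(-450\right) = 6750$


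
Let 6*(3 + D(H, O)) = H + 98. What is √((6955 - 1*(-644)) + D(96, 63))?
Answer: √68655/3 ≈ 87.340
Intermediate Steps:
D(H, O) = 40/3 + H/6 (D(H, O) = -3 + (H + 98)/6 = -3 + (98 + H)/6 = -3 + (49/3 + H/6) = 40/3 + H/6)
√((6955 - 1*(-644)) + D(96, 63)) = √((6955 - 1*(-644)) + (40/3 + (⅙)*96)) = √((6955 + 644) + (40/3 + 16)) = √(7599 + 88/3) = √(22885/3) = √68655/3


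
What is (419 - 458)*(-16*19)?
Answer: 11856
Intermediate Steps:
(419 - 458)*(-16*19) = -39*(-304) = 11856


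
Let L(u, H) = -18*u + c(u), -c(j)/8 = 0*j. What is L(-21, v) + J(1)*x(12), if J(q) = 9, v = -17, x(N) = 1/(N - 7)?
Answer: 1899/5 ≈ 379.80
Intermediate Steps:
c(j) = 0 (c(j) = -0*j = -8*0 = 0)
x(N) = 1/(-7 + N)
L(u, H) = -18*u (L(u, H) = -18*u + 0 = -18*u)
L(-21, v) + J(1)*x(12) = -18*(-21) + 9/(-7 + 12) = 378 + 9/5 = 1899/5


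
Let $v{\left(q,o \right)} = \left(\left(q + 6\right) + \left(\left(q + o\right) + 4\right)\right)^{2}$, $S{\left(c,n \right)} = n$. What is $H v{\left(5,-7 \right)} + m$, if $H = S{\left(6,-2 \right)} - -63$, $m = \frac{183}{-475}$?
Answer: $\frac{4896592}{475} \approx 10309.0$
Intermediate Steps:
$m = - \frac{183}{475}$ ($m = 183 \left(- \frac{1}{475}\right) = - \frac{183}{475} \approx -0.38526$)
$H = 61$ ($H = -2 - -63 = -2 + 63 = 61$)
$v{\left(q,o \right)} = \left(10 + o + 2 q\right)^{2}$ ($v{\left(q,o \right)} = \left(\left(6 + q\right) + \left(\left(o + q\right) + 4\right)\right)^{2} = \left(\left(6 + q\right) + \left(4 + o + q\right)\right)^{2} = \left(10 + o + 2 q\right)^{2}$)
$H v{\left(5,-7 \right)} + m = 61 \left(10 - 7 + 2 \cdot 5\right)^{2} - \frac{183}{475} = 61 \left(10 - 7 + 10\right)^{2} - \frac{183}{475} = 61 \cdot 13^{2} - \frac{183}{475} = 61 \cdot 169 - \frac{183}{475} = 10309 - \frac{183}{475} = \frac{4896592}{475}$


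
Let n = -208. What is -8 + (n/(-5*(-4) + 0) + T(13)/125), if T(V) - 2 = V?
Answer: -457/25 ≈ -18.280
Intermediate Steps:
T(V) = 2 + V
-8 + (n/(-5*(-4) + 0) + T(13)/125) = -8 + (-208/(-5*(-4) + 0) + (2 + 13)/125) = -8 + (-208/(20 + 0) + 15*(1/125)) = -8 + (-208/20 + 3/25) = -8 + (-208*1/20 + 3/25) = -8 + (-52/5 + 3/25) = -8 - 257/25 = -457/25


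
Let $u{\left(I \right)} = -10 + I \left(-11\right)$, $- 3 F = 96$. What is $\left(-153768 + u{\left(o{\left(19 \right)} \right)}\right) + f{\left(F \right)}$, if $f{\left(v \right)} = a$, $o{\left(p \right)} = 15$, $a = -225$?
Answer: $-154168$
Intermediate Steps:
$F = -32$ ($F = \left(- \frac{1}{3}\right) 96 = -32$)
$f{\left(v \right)} = -225$
$u{\left(I \right)} = -10 - 11 I$
$\left(-153768 + u{\left(o{\left(19 \right)} \right)}\right) + f{\left(F \right)} = \left(-153768 - 175\right) - 225 = -153943 - 225 = -154168$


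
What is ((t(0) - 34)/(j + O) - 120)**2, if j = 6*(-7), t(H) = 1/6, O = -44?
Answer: 3808988089/266256 ≈ 14306.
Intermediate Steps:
t(H) = 1/6
j = -42
((t(0) - 34)/(j + O) - 120)**2 = ((1/6 - 34)/(-42 - 44) - 120)**2 = (-203/6/(-86) - 120)**2 = (-203/6*(-1/86) - 120)**2 = (203/516 - 120)**2 = (-61717/516)**2 = 3808988089/266256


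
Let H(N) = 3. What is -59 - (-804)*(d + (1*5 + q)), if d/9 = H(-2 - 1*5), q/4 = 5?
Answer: 41749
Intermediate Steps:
q = 20 (q = 4*5 = 20)
d = 27 (d = 9*3 = 27)
-59 - (-804)*(d + (1*5 + q)) = -59 - (-804)*(27 + (1*5 + 20)) = -59 - (-804)*(27 + (5 + 20)) = -59 - (-804)*(27 + 25) = -59 - (-804)*52 = -59 - 134*(-312) = -59 + 41808 = 41749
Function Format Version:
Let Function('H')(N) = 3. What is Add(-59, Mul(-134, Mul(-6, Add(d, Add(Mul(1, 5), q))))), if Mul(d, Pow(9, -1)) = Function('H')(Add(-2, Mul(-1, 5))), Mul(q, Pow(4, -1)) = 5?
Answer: 41749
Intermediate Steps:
q = 20 (q = Mul(4, 5) = 20)
d = 27 (d = Mul(9, 3) = 27)
Add(-59, Mul(-134, Mul(-6, Add(d, Add(Mul(1, 5), q))))) = Add(-59, Mul(-134, Mul(-6, Add(27, Add(Mul(1, 5), 20))))) = Add(-59, Mul(-134, Mul(-6, Add(27, Add(5, 20))))) = Add(-59, Mul(-134, Mul(-6, Add(27, 25)))) = Add(-59, Mul(-134, Mul(-6, 52))) = Add(-59, Mul(-134, -312)) = Add(-59, 41808) = 41749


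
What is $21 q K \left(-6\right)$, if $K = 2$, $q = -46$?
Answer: $11592$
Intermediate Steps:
$21 q K \left(-6\right) = 21 \left(-46\right) 2 \left(-6\right) = \left(-966\right) \left(-12\right) = 11592$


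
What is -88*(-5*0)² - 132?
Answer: -132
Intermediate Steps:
-88*(-5*0)² - 132 = -88*0² - 132 = -88*0 - 132 = 0 - 132 = -132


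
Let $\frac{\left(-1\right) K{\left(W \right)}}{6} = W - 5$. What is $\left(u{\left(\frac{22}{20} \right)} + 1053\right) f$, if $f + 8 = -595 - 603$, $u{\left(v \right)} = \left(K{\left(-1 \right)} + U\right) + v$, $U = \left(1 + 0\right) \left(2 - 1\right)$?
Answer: $- \frac{6579333}{5} \approx -1.3159 \cdot 10^{6}$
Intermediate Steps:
$K{\left(W \right)} = 30 - 6 W$ ($K{\left(W \right)} = - 6 \left(W - 5\right) = - 6 \left(-5 + W\right) = 30 - 6 W$)
$U = 1$ ($U = 1 \cdot 1 = 1$)
$u{\left(v \right)} = 37 + v$ ($u{\left(v \right)} = \left(\left(30 - -6\right) + 1\right) + v = \left(\left(30 + 6\right) + 1\right) + v = \left(36 + 1\right) + v = 37 + v$)
$f = -1206$ ($f = -8 - 1198 = -1206$)
$\left(u{\left(\frac{22}{20} \right)} + 1053\right) f = \left(\left(37 + \frac{22}{20}\right) + 1053\right) \left(-1206\right) = \left(\left(37 + 22 \cdot \frac{1}{20}\right) + 1053\right) \left(-1206\right) = \left(\left(37 + \frac{11}{10}\right) + 1053\right) \left(-1206\right) = \left(\frac{381}{10} + 1053\right) \left(-1206\right) = \frac{10911}{10} \left(-1206\right) = - \frac{6579333}{5}$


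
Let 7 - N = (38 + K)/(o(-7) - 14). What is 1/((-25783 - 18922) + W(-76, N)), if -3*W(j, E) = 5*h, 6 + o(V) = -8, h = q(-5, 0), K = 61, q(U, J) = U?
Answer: -3/134090 ≈ -2.2373e-5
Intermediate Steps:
h = -5
o(V) = -14 (o(V) = -6 - 8 = -14)
N = 295/28 (N = 7 - (38 + 61)/(-14 - 14) = 7 - 99/(-28) = 7 - 99*(-1)/28 = 7 - 1*(-99/28) = 7 + 99/28 = 295/28 ≈ 10.536)
W(j, E) = 25/3 (W(j, E) = -5*(-5)/3 = -1/3*(-25) = 25/3)
1/((-25783 - 18922) + W(-76, N)) = 1/((-25783 - 18922) + 25/3) = 1/(-44705 + 25/3) = 1/(-134090/3) = -3/134090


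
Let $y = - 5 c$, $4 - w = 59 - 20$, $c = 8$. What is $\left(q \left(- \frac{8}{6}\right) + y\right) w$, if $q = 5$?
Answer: $\frac{4900}{3} \approx 1633.3$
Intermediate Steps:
$w = -35$ ($w = 4 - \left(59 - 20\right) = 4 - 39 = -35$)
$y = -40$ ($y = \left(-5\right) 8 = -40$)
$\left(q \left(- \frac{8}{6}\right) + y\right) w = \left(5 \left(- \frac{8}{6}\right) - 40\right) \left(-35\right) = \left(5 \left(\left(-8\right) \frac{1}{6}\right) - 40\right) \left(-35\right) = \left(5 \left(- \frac{4}{3}\right) - 40\right) \left(-35\right) = \left(- \frac{20}{3} - 40\right) \left(-35\right) = \left(- \frac{140}{3}\right) \left(-35\right) = \frac{4900}{3}$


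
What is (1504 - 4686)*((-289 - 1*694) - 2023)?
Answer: 9565092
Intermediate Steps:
(1504 - 4686)*((-289 - 1*694) - 2023) = -3182*((-289 - 694) - 2023) = -3182*(-983 - 2023) = -3182*(-3006) = 9565092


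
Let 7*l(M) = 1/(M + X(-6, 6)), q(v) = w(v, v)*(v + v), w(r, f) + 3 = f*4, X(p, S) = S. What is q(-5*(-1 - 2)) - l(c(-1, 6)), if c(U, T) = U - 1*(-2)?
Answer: 83789/49 ≈ 1710.0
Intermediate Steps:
w(r, f) = -3 + 4*f (w(r, f) = -3 + f*4 = -3 + 4*f)
c(U, T) = 2 + U (c(U, T) = U + 2 = 2 + U)
q(v) = 2*v*(-3 + 4*v) (q(v) = (-3 + 4*v)*(v + v) = (-3 + 4*v)*(2*v) = 2*v*(-3 + 4*v))
l(M) = 1/(7*(6 + M)) (l(M) = 1/(7*(M + 6)) = 1/(7*(6 + M)))
q(-5*(-1 - 2)) - l(c(-1, 6)) = 2*(-5*(-1 - 2))*(-3 + 4*(-5*(-1 - 2))) - 1/(7*(6 + (2 - 1))) = 2*(-5*(-3))*(-3 + 4*(-5*(-3))) - 1/(7*(6 + 1)) = 2*15*(-3 + 4*15) - 1/(7*7) = 2*15*(-3 + 60) - 1/(7*7) = 2*15*57 - 1*1/49 = 1710 - 1/49 = 83789/49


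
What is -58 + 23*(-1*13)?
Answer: -357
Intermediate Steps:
-58 + 23*(-1*13) = -58 + 23*(-13) = -58 - 299 = -357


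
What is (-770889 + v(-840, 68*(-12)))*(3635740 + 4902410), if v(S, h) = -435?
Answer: -6585680010600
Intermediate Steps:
(-770889 + v(-840, 68*(-12)))*(3635740 + 4902410) = (-770889 - 435)*(3635740 + 4902410) = -771324*8538150 = -6585680010600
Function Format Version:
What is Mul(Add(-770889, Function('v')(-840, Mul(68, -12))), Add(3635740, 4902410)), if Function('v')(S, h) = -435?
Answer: -6585680010600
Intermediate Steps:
Mul(Add(-770889, Function('v')(-840, Mul(68, -12))), Add(3635740, 4902410)) = Mul(Add(-770889, -435), Add(3635740, 4902410)) = Mul(-771324, 8538150) = -6585680010600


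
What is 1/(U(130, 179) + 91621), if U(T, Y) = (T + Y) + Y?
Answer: 1/92109 ≈ 1.0857e-5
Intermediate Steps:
U(T, Y) = T + 2*Y
1/(U(130, 179) + 91621) = 1/((130 + 2*179) + 91621) = 1/((130 + 358) + 91621) = 1/(488 + 91621) = 1/92109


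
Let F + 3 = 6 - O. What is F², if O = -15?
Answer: 324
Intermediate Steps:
F = 18 (F = -3 + (6 - 1*(-15)) = -3 + (6 + 15) = -3 + 21 = 18)
F² = 18² = 324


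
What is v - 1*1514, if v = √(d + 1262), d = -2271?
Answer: -1514 + I*√1009 ≈ -1514.0 + 31.765*I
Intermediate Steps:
v = I*√1009 (v = √(-2271 + 1262) = √(-1009) = I*√1009 ≈ 31.765*I)
v - 1*1514 = I*√1009 - 1*1514 = I*√1009 - 1514 = -1514 + I*√1009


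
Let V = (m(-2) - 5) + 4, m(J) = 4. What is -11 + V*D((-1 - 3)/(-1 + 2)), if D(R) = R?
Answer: -23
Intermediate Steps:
V = 3 (V = (4 - 5) + 4 = -1 + 4 = 3)
-11 + V*D((-1 - 3)/(-1 + 2)) = -11 + 3*((-1 - 3)/(-1 + 2)) = -11 + 3*(-4/1) = -11 + 3*(-4*1) = -11 + 3*(-4) = -11 - 12 = -23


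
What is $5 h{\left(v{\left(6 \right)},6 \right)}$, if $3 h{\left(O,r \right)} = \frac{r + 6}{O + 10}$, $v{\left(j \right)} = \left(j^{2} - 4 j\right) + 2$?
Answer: $\frac{5}{6} \approx 0.83333$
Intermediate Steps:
$v{\left(j \right)} = 2 + j^{2} - 4 j$
$h{\left(O,r \right)} = \frac{6 + r}{3 \left(10 + O\right)}$ ($h{\left(O,r \right)} = \frac{\left(r + 6\right) \frac{1}{O + 10}}{3} = \frac{\left(6 + r\right) \frac{1}{10 + O}}{3} = \frac{\frac{1}{10 + O} \left(6 + r\right)}{3} = \frac{6 + r}{3 \left(10 + O\right)}$)
$5 h{\left(v{\left(6 \right)},6 \right)} = 5 \frac{6 + 6}{3 \left(10 + \left(2 + 6^{2} - 24\right)\right)} = 5 \cdot \frac{1}{3} \frac{1}{10 + \left(2 + 36 - 24\right)} 12 = 5 \cdot \frac{1}{3} \frac{1}{10 + 14} \cdot 12 = 5 \cdot \frac{1}{3} \cdot \frac{1}{24} \cdot 12 = 5 \cdot \frac{1}{6} = \frac{5}{6}$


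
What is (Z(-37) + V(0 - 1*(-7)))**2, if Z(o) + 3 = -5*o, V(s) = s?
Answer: 35721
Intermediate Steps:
Z(o) = -3 - 5*o
(Z(-37) + V(0 - 1*(-7)))**2 = ((-3 - 5*(-37)) + (0 - 1*(-7)))**2 = ((-3 + 185) + (0 + 7))**2 = (182 + 7)**2 = 189**2 = 35721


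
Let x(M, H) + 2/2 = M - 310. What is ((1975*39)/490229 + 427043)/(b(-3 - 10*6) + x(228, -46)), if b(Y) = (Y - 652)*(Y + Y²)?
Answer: -209348939872/1369147337917 ≈ -0.15290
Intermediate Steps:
x(M, H) = -311 + M (x(M, H) = -1 + (M - 310) = -1 + (-310 + M) = -311 + M)
b(Y) = (-652 + Y)*(Y + Y²)
((1975*39)/490229 + 427043)/(b(-3 - 10*6) + x(228, -46)) = ((1975*39)/490229 + 427043)/((-3 - 10*6)*(-652 + (-3 - 10*6)² - 651*(-3 - 10*6)) + (-311 + 228)) = (77025*(1/490229) + 427043)/((-3 - 60)*(-652 + (-3 - 60)² - 651*(-3 - 60)) - 83) = (77025/490229 + 427043)/(-63*(-652 + (-63)² - 651*(-63)) - 83) = 209348939872/(490229*(-63*(-652 + 3969 + 41013) - 83)) = 209348939872/(490229*(-63*44330 - 83)) = 209348939872/(490229*(-2792790 - 83)) = (209348939872/490229)/(-2792873) = (209348939872/490229)*(-1/2792873) = -209348939872/1369147337917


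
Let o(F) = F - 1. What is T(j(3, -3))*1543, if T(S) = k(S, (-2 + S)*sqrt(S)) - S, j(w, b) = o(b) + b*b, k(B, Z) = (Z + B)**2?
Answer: 100295 + 46290*sqrt(5) ≈ 2.0380e+5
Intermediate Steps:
o(F) = -1 + F
k(B, Z) = (B + Z)**2
j(w, b) = -1 + b + b**2 (j(w, b) = (-1 + b) + b*b = (-1 + b) + b**2 = -1 + b + b**2)
T(S) = (S + sqrt(S)*(-2 + S))**2 - S (T(S) = (S + (-2 + S)*sqrt(S))**2 - S = (S + sqrt(S)*(-2 + S))**2 - S)
T(j(3, -3))*1543 = (((-1 - 3 + (-3)**2) + sqrt(-1 - 3 + (-3)**2)*(-2 + (-1 - 3 + (-3)**2)))**2 - (-1 - 3 + (-3)**2))*1543 = (((-1 - 3 + 9) + sqrt(-1 - 3 + 9)*(-2 + (-1 - 3 + 9)))**2 - (-1 - 3 + 9))*1543 = ((5 + sqrt(5)*(-2 + 5))**2 - 1*5)*1543 = ((5 + sqrt(5)*3)**2 - 5)*1543 = ((5 + 3*sqrt(5))**2 - 5)*1543 = (-5 + (5 + 3*sqrt(5))**2)*1543 = -7715 + 1543*(5 + 3*sqrt(5))**2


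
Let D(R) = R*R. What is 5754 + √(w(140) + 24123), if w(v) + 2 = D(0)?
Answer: 5754 + √24121 ≈ 5909.3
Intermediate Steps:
D(R) = R²
w(v) = -2 (w(v) = -2 + 0² = -2 + 0 = -2)
5754 + √(w(140) + 24123) = 5754 + √(-2 + 24123) = 5754 + √24121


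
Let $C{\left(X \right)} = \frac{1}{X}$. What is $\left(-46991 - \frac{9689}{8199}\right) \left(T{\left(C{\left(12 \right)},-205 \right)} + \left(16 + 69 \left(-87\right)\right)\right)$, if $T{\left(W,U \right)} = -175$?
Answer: $\frac{791383396492}{2733} \approx 2.8957 \cdot 10^{8}$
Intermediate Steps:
$\left(-46991 - \frac{9689}{8199}\right) \left(T{\left(C{\left(12 \right)},-205 \right)} + \left(16 + 69 \left(-87\right)\right)\right) = \left(-46991 - \frac{9689}{8199}\right) \left(-175 + \left(16 + 69 \left(-87\right)\right)\right) = \left(-46991 - \frac{9689}{8199}\right) \left(-175 + \left(16 - 6003\right)\right) = \left(-46991 - \frac{9689}{8199}\right) \left(-175 - 5987\right) = \left(- \frac{385288898}{8199}\right) \left(-6162\right) = \frac{791383396492}{2733}$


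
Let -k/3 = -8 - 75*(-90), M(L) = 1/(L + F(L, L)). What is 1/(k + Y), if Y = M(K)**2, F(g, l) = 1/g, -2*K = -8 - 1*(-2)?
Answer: -100/2022591 ≈ -4.9442e-5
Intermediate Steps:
K = 3 (K = -(-8 - 1*(-2))/2 = -(-8 + 2)/2 = -1/2*(-6) = 3)
M(L) = 1/(L + 1/L)
Y = 9/100 (Y = (3/(1 + 3**2))**2 = (3/(1 + 9))**2 = (3/10)**2 = 9/100 ≈ 0.090000)
k = -20226 (k = -3*(-8 - 75*(-90)) = -3*(-8 + 6750) = -3*6742 = -20226)
1/(k + Y) = 1/(-20226 + 9/100) = 1/(-2022591/100) = -100/2022591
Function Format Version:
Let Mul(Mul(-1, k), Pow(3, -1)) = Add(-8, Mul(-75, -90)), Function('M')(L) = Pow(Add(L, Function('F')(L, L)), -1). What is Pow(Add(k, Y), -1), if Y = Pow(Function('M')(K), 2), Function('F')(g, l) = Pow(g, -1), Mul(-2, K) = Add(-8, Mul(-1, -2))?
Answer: Rational(-100, 2022591) ≈ -4.9442e-5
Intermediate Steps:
K = 3 (K = Mul(Rational(-1, 2), Add(-8, Mul(-1, -2))) = Mul(Rational(-1, 2), Add(-8, 2)) = Mul(Rational(-1, 2), -6) = 3)
Function('M')(L) = Pow(Add(L, Pow(L, -1)), -1)
Y = Rational(9, 100) (Y = Pow(Mul(3, Pow(Add(1, Pow(3, 2)), -1)), 2) = Pow(Mul(3, Pow(Add(1, 9), -1)), 2) = Pow(Mul(3, Pow(10, -1)), 2) = Pow(Mul(3, Rational(1, 10)), 2) = Pow(Rational(3, 10), 2) = Rational(9, 100) ≈ 0.090000)
k = -20226 (k = Mul(-3, Add(-8, Mul(-75, -90))) = Mul(-3, Add(-8, 6750)) = Mul(-3, 6742) = -20226)
Pow(Add(k, Y), -1) = Pow(Add(-20226, Rational(9, 100)), -1) = Pow(Rational(-2022591, 100), -1) = Rational(-100, 2022591)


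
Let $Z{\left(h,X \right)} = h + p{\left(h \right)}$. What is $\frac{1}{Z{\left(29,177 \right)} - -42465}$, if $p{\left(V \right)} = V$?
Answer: $\frac{1}{42523} \approx 2.3517 \cdot 10^{-5}$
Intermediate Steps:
$Z{\left(h,X \right)} = 2 h$ ($Z{\left(h,X \right)} = h + h = 2 h$)
$\frac{1}{Z{\left(29,177 \right)} - -42465} = \frac{1}{2 \cdot 29 - -42465} = \frac{1}{58 + 42465} = \frac{1}{42523}$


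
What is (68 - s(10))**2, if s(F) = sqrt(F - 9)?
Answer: 4489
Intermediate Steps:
s(F) = sqrt(-9 + F)
(68 - s(10))**2 = (68 - sqrt(-9 + 10))**2 = (68 - sqrt(1))**2 = (68 - 1*1)**2 = (68 - 1)**2 = 67**2 = 4489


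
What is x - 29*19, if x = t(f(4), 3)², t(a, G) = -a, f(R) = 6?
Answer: -515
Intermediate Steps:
x = 36 (x = (-1*6)² = (-6)² = 36)
x - 29*19 = 36 - 29*19 = 36 - 551 = -515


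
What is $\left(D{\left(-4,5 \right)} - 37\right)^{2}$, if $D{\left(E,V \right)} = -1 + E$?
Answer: $1764$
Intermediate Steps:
$\left(D{\left(-4,5 \right)} - 37\right)^{2} = \left(\left(-1 - 4\right) - 37\right)^{2} = \left(-5 - 37\right)^{2} = \left(-42\right)^{2} = 1764$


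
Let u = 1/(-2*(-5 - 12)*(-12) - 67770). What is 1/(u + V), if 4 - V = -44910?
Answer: 68178/3062146691 ≈ 2.2265e-5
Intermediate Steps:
V = 44914 (V = 4 - 1*(-44910) = 4 + 44910 = 44914)
u = -1/68178 (u = 1/(-2*(-17)*(-12) - 67770) = 1/(34*(-12) - 67770) = 1/(-408 - 67770) = 1/(-68178) = -1/68178 ≈ -1.4667e-5)
1/(u + V) = 1/(-1/68178 + 44914) = 1/(3062146691/68178) = 68178/3062146691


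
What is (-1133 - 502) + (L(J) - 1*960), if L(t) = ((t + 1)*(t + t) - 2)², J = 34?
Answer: 5652289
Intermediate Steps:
L(t) = (-2 + 2*t*(1 + t))² (L(t) = ((1 + t)*(2*t) - 2)² = (2*t*(1 + t) - 2)² = (-2 + 2*t*(1 + t))²)
(-1133 - 502) + (L(J) - 1*960) = (-1133 - 502) + (4*(-1 + 34 + 34²)² - 1*960) = -1635 + (4*(-1 + 34 + 1156)² - 960) = -1635 + (4*1189² - 960) = -1635 + (4*1413721 - 960) = -1635 + (5654884 - 960) = -1635 + 5653924 = 5652289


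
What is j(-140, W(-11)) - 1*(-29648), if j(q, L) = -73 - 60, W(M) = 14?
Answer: 29515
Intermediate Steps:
j(q, L) = -133
j(-140, W(-11)) - 1*(-29648) = -133 - 1*(-29648) = -133 + 29648 = 29515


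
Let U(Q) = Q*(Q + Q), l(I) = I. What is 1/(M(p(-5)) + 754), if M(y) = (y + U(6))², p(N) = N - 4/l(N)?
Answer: 25/133771 ≈ 0.00018689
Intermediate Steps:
U(Q) = 2*Q² (U(Q) = Q*(2*Q) = 2*Q²)
p(N) = N - 4/N
M(y) = (72 + y)² (M(y) = (y + 2*6²)² = (y + 2*36)² = (y + 72)² = (72 + y)²)
1/(M(p(-5)) + 754) = 1/((72 + (-5 - 4/(-5)))² + 754) = 1/((72 + (-5 - 4*(-⅕)))² + 754) = 1/((72 + (-5 + ⅘))² + 754) = 1/((72 - 21/5)² + 754) = 1/((339/5)² + 754) = 1/(114921/25 + 754) = 1/(133771/25) = 25/133771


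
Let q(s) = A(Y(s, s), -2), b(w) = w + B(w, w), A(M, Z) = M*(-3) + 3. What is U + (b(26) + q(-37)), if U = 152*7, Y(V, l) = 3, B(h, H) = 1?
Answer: 1085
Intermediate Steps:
A(M, Z) = 3 - 3*M (A(M, Z) = -3*M + 3 = 3 - 3*M)
b(w) = 1 + w (b(w) = w + 1 = 1 + w)
q(s) = -6 (q(s) = 3 - 3*3 = 3 - 9 = -6)
U = 1064
U + (b(26) + q(-37)) = 1064 + ((1 + 26) - 6) = 1064 + (27 - 6) = 1064 + 21 = 1085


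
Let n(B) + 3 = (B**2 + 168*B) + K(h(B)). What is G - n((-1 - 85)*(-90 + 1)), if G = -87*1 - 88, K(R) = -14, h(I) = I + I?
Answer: -59869746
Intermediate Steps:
h(I) = 2*I
G = -175 (G = -87 - 88 = -175)
n(B) = -17 + B**2 + 168*B (n(B) = -3 + ((B**2 + 168*B) - 14) = -3 + (-14 + B**2 + 168*B) = -17 + B**2 + 168*B)
G - n((-1 - 85)*(-90 + 1)) = -175 - (-17 + ((-1 - 85)*(-90 + 1))**2 + 168*((-1 - 85)*(-90 + 1))) = -175 - (-17 + (-86*(-89))**2 + 168*(-86*(-89))) = -175 - (-17 + 7654**2 + 168*7654) = -175 - (-17 + 58583716 + 1285872) = -175 - 1*59869571 = -175 - 59869571 = -59869746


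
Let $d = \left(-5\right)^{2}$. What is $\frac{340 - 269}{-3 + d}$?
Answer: $\frac{71}{22} \approx 3.2273$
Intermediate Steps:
$d = 25$
$\frac{340 - 269}{-3 + d} = \frac{340 - 269}{-3 + 25} = \frac{71}{22}$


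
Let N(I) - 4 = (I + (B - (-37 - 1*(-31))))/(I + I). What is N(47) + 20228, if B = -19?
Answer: 950921/47 ≈ 20232.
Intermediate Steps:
N(I) = 4 + (-13 + I)/(2*I) (N(I) = 4 + (I + (-19 - (-37 - 1*(-31))))/(I + I) = 4 + (I + (-19 - (-37 + 31)))/((2*I)) = 4 + (I + (-19 - 1*(-6)))*(1/(2*I)) = 4 + (I + (-19 + 6))*(1/(2*I)) = 4 + (I - 13)*(1/(2*I)) = 4 + (-13 + I)*(1/(2*I)) = 4 + (-13 + I)/(2*I))
N(47) + 20228 = (½)*(-13 + 9*47)/47 + 20228 = (½)*(1/47)*(-13 + 423) + 20228 = (½)*(1/47)*410 + 20228 = 205/47 + 20228 = 950921/47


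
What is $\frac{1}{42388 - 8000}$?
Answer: $\frac{1}{34388} \approx 2.908 \cdot 10^{-5}$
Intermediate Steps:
$\frac{1}{42388 - 8000} = \frac{1}{34388}$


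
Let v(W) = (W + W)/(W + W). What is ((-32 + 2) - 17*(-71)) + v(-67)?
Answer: 1178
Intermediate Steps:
v(W) = 1 (v(W) = (2*W)/((2*W)) = (2*W)*(1/(2*W)) = 1)
((-32 + 2) - 17*(-71)) + v(-67) = ((-32 + 2) - 17*(-71)) + 1 = (-30 + 1207) + 1 = 1177 + 1 = 1178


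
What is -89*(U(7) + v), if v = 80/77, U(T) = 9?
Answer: -68797/77 ≈ -893.47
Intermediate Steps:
v = 80/77 (v = 80*(1/77) = 80/77 ≈ 1.0390)
-89*(U(7) + v) = -89*(9 + 80/77) = -89*773/77 = -68797/77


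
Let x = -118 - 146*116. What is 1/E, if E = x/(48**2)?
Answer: -1152/8527 ≈ -0.13510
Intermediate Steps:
x = -17054 (x = -118 - 16936 = -17054)
E = -8527/1152 (E = -17054/(48**2) = -17054/2304 = -17054*1/2304 = -8527/1152 ≈ -7.4019)
1/E = 1/(-8527/1152) = -1152/8527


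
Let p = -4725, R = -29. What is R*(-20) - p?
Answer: 5305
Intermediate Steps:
R*(-20) - p = -29*(-20) - 1*(-4725) = 580 + 4725 = 5305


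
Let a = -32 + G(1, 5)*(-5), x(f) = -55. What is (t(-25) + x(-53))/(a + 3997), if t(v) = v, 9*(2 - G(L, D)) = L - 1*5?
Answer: -144/7115 ≈ -0.020239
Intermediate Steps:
G(L, D) = 23/9 - L/9 (G(L, D) = 2 - (L - 1*5)/9 = 2 - (L - 5)/9 = 2 - (-5 + L)/9 = 2 + (5/9 - L/9) = 23/9 - L/9)
a = -398/9 (a = -32 + (23/9 - ⅑*1)*(-5) = -32 + (23/9 - ⅑)*(-5) = -32 + (22/9)*(-5) = -32 - 110/9 = -398/9 ≈ -44.222)
(t(-25) + x(-53))/(a + 3997) = (-25 - 55)/(-398/9 + 3997) = -80/35575/9 = -80*9/35575 = -144/7115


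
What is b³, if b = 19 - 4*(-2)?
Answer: 19683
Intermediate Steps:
b = 27 (b = 19 - 1*(-8) = 19 + 8 = 27)
b³ = 27³ = 19683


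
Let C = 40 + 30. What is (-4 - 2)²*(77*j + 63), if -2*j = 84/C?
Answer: 3024/5 ≈ 604.80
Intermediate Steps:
C = 70
j = -⅗ (j = -42/70 = -½*6/5 = -⅗ ≈ -0.60000)
(-4 - 2)²*(77*j + 63) = (-4 - 2)²*(77*(-⅗) + 63) = (-6)²*(-231/5 + 63) = 36*(84/5) = 3024/5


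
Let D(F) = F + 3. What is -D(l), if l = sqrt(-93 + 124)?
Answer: -3 - sqrt(31) ≈ -8.5678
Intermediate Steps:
l = sqrt(31) ≈ 5.5678
D(F) = 3 + F
-D(l) = -(3 + sqrt(31)) = -3 - sqrt(31)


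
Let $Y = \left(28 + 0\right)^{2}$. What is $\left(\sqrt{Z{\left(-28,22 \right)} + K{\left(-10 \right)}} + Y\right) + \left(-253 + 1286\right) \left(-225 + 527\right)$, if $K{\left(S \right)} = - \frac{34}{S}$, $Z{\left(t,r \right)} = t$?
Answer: $312750 + \frac{i \sqrt{615}}{5} \approx 3.1275 \cdot 10^{5} + 4.9598 i$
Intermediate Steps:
$Y = 784$ ($Y = 28^{2} = 784$)
$\left(\sqrt{Z{\left(-28,22 \right)} + K{\left(-10 \right)}} + Y\right) + \left(-253 + 1286\right) \left(-225 + 527\right) = \left(\sqrt{-28 - \frac{34}{-10}} + 784\right) + \left(-253 + 1286\right) \left(-225 + 527\right) = \left(\sqrt{-28 - - \frac{17}{5}} + 784\right) + 1033 \cdot 302 = \left(\sqrt{-28 + \frac{17}{5}} + 784\right) + 311966 = \left(\sqrt{- \frac{123}{5}} + 784\right) + 311966 = \left(\frac{i \sqrt{615}}{5} + 784\right) + 311966 = \left(784 + \frac{i \sqrt{615}}{5}\right) + 311966 = 312750 + \frac{i \sqrt{615}}{5}$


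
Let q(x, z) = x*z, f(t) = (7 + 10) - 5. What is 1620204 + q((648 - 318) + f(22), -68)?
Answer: 1596948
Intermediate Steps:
f(t) = 12 (f(t) = 17 - 5 = 12)
1620204 + q((648 - 318) + f(22), -68) = 1620204 + ((648 - 318) + 12)*(-68) = 1620204 + (330 + 12)*(-68) = 1620204 + 342*(-68) = 1620204 - 23256 = 1596948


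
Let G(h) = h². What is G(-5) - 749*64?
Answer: -47911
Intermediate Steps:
G(-5) - 749*64 = (-5)² - 749*64 = 25 - 47936 = -47911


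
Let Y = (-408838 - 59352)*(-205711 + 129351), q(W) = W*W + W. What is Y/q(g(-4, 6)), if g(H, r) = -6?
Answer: 3575098840/3 ≈ 1.1917e+9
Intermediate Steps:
q(W) = W + W² (q(W) = W² + W = W + W²)
Y = 35750988400 (Y = -468190*(-76360) = 35750988400)
Y/q(g(-4, 6)) = 35750988400/((-6*(1 - 6))) = 35750988400/((-6*(-5))) = 35750988400/30 = 35750988400*(1/30) = 3575098840/3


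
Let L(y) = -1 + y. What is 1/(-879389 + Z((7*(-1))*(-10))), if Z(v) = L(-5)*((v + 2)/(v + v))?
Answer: -35/30778723 ≈ -1.1371e-6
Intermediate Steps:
Z(v) = -3*(2 + v)/v (Z(v) = (-1 - 5)*((v + 2)/(v + v)) = -6*(2 + v)/(2*v) = -6*(2 + v)*1/(2*v) = -3*(2 + v)/v)
1/(-879389 + Z((7*(-1))*(-10))) = 1/(-879389 + (-3 - 6/((7*(-1))*(-10)))) = 1/(-879389 + (-3 - 6/((-7*(-10))))) = 1/(-879389 + (-3 - 6/70)) = 1/(-879389 + (-3 - 6*1/70)) = 1/(-879389 + (-3 - 3/35)) = 1/(-879389 - 108/35) = 1/(-30778723/35) = -35/30778723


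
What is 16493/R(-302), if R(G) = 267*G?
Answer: -16493/80634 ≈ -0.20454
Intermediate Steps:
16493/R(-302) = 16493/((267*(-302))) = 16493/(-80634) = 16493*(-1/80634) = -16493/80634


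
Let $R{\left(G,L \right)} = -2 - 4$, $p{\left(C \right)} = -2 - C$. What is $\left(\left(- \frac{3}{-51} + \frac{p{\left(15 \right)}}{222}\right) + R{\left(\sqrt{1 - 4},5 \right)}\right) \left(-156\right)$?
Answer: $\frac{590486}{629} \approx 938.77$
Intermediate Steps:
$R{\left(G,L \right)} = -6$
$\left(\left(- \frac{3}{-51} + \frac{p{\left(15 \right)}}{222}\right) + R{\left(\sqrt{1 - 4},5 \right)}\right) \left(-156\right) = \left(\left(- \frac{3}{-51} + \frac{-2 - 15}{222}\right) - 6\right) \left(-156\right) = \left(\left(\left(-3\right) \left(- \frac{1}{51}\right) + \left(-2 - 15\right) \frac{1}{222}\right) - 6\right) \left(-156\right) = \left(\left(\frac{1}{17} - \frac{17}{222}\right) - 6\right) \left(-156\right) = \left(- \frac{67}{3774} - 6\right) \left(-156\right) = \left(- \frac{22711}{3774}\right) \left(-156\right) = \frac{590486}{629}$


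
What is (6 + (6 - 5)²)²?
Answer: 49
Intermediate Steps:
(6 + (6 - 5)²)² = (6 + 1²)² = (6 + 1)² = 7² = 49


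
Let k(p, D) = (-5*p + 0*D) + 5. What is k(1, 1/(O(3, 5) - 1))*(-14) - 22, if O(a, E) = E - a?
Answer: -22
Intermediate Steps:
k(p, D) = 5 - 5*p (k(p, D) = (-5*p + 0) + 5 = -5*p + 5 = 5 - 5*p)
k(1, 1/(O(3, 5) - 1))*(-14) - 22 = (5 - 5*1)*(-14) - 22 = (5 - 5)*(-14) - 22 = 0*(-14) - 22 = 0 - 22 = -22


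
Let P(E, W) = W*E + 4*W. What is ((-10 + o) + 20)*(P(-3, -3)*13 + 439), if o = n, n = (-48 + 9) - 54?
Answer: -33200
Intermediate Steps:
P(E, W) = 4*W + E*W (P(E, W) = E*W + 4*W = 4*W + E*W)
n = -93 (n = -39 - 54 = -93)
o = -93
((-10 + o) + 20)*(P(-3, -3)*13 + 439) = ((-10 - 93) + 20)*(-3*(4 - 3)*13 + 439) = (-103 + 20)*(-3*1*13 + 439) = -83*(-3*13 + 439) = -83*(-39 + 439) = -83*400 = -33200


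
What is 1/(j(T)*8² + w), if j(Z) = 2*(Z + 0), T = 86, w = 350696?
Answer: 1/361704 ≈ 2.7647e-6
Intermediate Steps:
j(Z) = 2*Z
1/(j(T)*8² + w) = 1/((2*86)*8² + 350696) = 1/(172*64 + 350696) = 1/(11008 + 350696) = 1/361704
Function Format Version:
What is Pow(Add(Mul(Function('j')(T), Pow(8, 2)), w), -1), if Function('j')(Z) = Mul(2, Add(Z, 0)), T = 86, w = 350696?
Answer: Rational(1, 361704) ≈ 2.7647e-6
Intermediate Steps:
Function('j')(Z) = Mul(2, Z)
Pow(Add(Mul(Function('j')(T), Pow(8, 2)), w), -1) = Pow(Add(Mul(Mul(2, 86), Pow(8, 2)), 350696), -1) = Pow(Add(Mul(172, 64), 350696), -1) = Pow(Add(11008, 350696), -1) = Pow(361704, -1) = Rational(1, 361704)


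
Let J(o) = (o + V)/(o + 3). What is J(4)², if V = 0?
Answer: 16/49 ≈ 0.32653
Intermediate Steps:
J(o) = o/(3 + o) (J(o) = (o + 0)/(o + 3) = o/(3 + o))
J(4)² = (4/(3 + 4))² = (4/7)² = 16/49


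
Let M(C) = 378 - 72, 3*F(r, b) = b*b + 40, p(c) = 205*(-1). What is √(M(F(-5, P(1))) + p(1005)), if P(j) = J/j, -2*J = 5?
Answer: √101 ≈ 10.050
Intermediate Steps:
J = -5/2 (J = -½*5 = -5/2 ≈ -2.5000)
p(c) = -205
P(j) = -5/(2*j)
F(r, b) = 40/3 + b²/3 (F(r, b) = (b*b + 40)/3 = (b² + 40)/3 = (40 + b²)/3 = 40/3 + b²/3)
M(C) = 306
√(M(F(-5, P(1))) + p(1005)) = √(306 - 205) = √101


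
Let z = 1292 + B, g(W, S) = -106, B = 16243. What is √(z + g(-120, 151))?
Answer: √17429 ≈ 132.02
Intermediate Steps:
z = 17535 (z = 1292 + 16243 = 17535)
√(z + g(-120, 151)) = √(17535 - 106) = √17429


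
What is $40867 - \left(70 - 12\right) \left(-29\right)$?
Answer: $42549$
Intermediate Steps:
$40867 - \left(70 - 12\right) \left(-29\right) = 40867 - 58 \left(-29\right) = 40867 - -1682 = 40867 + 1682 = 42549$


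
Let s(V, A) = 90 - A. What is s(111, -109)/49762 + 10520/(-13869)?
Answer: -520736309/690149178 ≈ -0.75453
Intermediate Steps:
s(111, -109)/49762 + 10520/(-13869) = (90 - 1*(-109))/49762 + 10520/(-13869) = (90 + 109)*(1/49762) + 10520*(-1/13869) = 199*(1/49762) - 10520/13869 = 199/49762 - 10520/13869 = -520736309/690149178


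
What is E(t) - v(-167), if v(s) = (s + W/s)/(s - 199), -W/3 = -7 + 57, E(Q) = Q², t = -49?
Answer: 146726183/61122 ≈ 2400.5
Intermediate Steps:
W = -150 (W = -3*(-7 + 57) = -3*50 = -150)
v(s) = (s - 150/s)/(-199 + s) (v(s) = (s - 150/s)/(s - 199) = (s - 150/s)/(-199 + s))
E(t) - v(-167) = (-49)² - (-150 + (-167)²)/((-167)*(-199 - 167)) = 2401 - (-1)*(-150 + 27889)/(167*(-366)) = 2401 - (-1)*(-1)*27739/(167*366) = 2401 - 1*27739/61122 = 2401 - 27739/61122 = 146726183/61122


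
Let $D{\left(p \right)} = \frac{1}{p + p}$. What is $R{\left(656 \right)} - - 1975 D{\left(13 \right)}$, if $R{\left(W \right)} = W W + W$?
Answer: $\frac{11207767}{26} \approx 4.3107 \cdot 10^{5}$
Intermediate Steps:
$D{\left(p \right)} = \frac{1}{2 p}$
$R{\left(W \right)} = W + W^{2}$ ($R{\left(W \right)} = W^{2} + W = W + W^{2}$)
$R{\left(656 \right)} - - 1975 D{\left(13 \right)} = 656 \left(1 + 656\right) - - 1975 \frac{1}{2 \cdot 13} = 656 \cdot 657 - - 1975 \cdot \frac{1}{2} \cdot \frac{1}{13} = 430992 - \left(-1975\right) \frac{1}{26} = 430992 - - \frac{1975}{26} = 430992 + \frac{1975}{26} = \frac{11207767}{26}$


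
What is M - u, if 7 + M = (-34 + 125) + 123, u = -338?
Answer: 545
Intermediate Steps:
M = 207 (M = -7 + ((-34 + 125) + 123) = -7 + (91 + 123) = -7 + 214 = 207)
M - u = 207 - 1*(-338) = 207 + 338 = 545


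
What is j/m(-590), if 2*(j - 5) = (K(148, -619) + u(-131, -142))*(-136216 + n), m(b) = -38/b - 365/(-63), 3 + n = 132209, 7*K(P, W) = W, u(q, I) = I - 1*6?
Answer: 4405056525/54436 ≈ 80922.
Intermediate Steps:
u(q, I) = -6 + I (u(q, I) = I - 6 = -6 + I)
K(P, W) = W/7
n = 132206 (n = -3 + 132209 = 132206)
m(b) = 365/63 - 38/b (m(b) = -38/b - 365*(-1/63) = -38/b + 365/63 = 365/63 - 38/b)
j = 3318310/7 (j = 5 + (((⅐)*(-619) + (-6 - 142))*(-136216 + 132206))/2 = 5 + ((-619/7 - 148)*(-4010))/2 = 5 + (-1655/7*(-4010))/2 = 5 + (½)*(6636550/7) = 5 + 3318275/7 = 3318310/7 ≈ 4.7404e+5)
j/m(-590) = 3318310/(7*(365/63 - 38/(-590))) = 3318310/(7*(365/63 - 38*(-1/590))) = 3318310/(7*(365/63 + 19/295)) = 3318310/(7*(108872/18585)) = (3318310/7)*(18585/108872) = 4405056525/54436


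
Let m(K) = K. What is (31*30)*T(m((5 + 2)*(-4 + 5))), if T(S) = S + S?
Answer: 13020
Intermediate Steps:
T(S) = 2*S
(31*30)*T(m((5 + 2)*(-4 + 5))) = (31*30)*(2*((5 + 2)*(-4 + 5))) = 930*(2*(7*1)) = 930*(2*7) = 930*14 = 13020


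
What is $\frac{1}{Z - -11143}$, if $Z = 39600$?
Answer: $\frac{1}{50743} \approx 1.9707 \cdot 10^{-5}$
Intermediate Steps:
$\frac{1}{Z - -11143} = \frac{1}{39600 - -11143} = \frac{1}{39600 + \left(-43850 + 54993\right)} = \frac{1}{39600 + 11143} = \frac{1}{50743}$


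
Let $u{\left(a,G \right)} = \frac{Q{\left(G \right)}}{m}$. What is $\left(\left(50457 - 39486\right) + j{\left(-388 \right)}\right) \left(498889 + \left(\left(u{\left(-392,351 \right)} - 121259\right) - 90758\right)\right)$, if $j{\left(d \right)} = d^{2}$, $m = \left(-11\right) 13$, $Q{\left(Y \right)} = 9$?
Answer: $\frac{6625779290805}{143} \approx 4.6334 \cdot 10^{10}$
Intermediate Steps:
$m = -143$
$u{\left(a,G \right)} = - \frac{9}{143}$ ($u{\left(a,G \right)} = \frac{9}{-143} = 9 \left(- \frac{1}{143}\right) = - \frac{9}{143}$)
$\left(\left(50457 - 39486\right) + j{\left(-388 \right)}\right) \left(498889 + \left(\left(u{\left(-392,351 \right)} - 121259\right) - 90758\right)\right) = \left(\left(50457 - 39486\right) + \left(-388\right)^{2}\right) \left(498889 - \frac{30318440}{143}\right) = \left(\left(50457 - 39486\right) + 150544\right) \left(498889 - \frac{30318440}{143}\right) = \left(10971 + 150544\right) \left(498889 - \frac{30318440}{143}\right) = 161515 \cdot \frac{41022687}{143} = \frac{6625779290805}{143}$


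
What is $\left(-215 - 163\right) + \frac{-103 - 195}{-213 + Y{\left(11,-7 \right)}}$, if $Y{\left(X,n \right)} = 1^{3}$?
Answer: $- \frac{39919}{106} \approx -376.59$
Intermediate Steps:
$Y{\left(X,n \right)} = 1$
$\left(-215 - 163\right) + \frac{-103 - 195}{-213 + Y{\left(11,-7 \right)}} = \left(-215 - 163\right) + \frac{-103 - 195}{-213 + 1} = \left(-215 - 163\right) - \frac{298}{-212} = -378 - - \frac{149}{106} = -378 + \frac{149}{106} = - \frac{39919}{106}$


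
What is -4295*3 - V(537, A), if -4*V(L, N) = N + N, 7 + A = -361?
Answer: -13069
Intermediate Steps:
A = -368 (A = -7 - 361 = -368)
V(L, N) = -N/2 (V(L, N) = -(N + N)/4 = -N/2)
-4295*3 - V(537, A) = -4295*3 - (-1)*(-368)/2 = -12885 - 1*184 = -12885 - 184 = -13069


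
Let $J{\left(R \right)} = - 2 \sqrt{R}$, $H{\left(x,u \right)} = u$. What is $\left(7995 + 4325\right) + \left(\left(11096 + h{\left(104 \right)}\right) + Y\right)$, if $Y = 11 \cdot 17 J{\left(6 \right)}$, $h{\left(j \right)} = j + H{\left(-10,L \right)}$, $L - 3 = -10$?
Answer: $23513 - 374 \sqrt{6} \approx 22597.0$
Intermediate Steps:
$L = -7$ ($L = 3 - 10 = -7$)
$h{\left(j \right)} = -7 + j$ ($h{\left(j \right)} = j - 7 = -7 + j$)
$Y = - 374 \sqrt{6}$ ($Y = 11 \cdot 17 \left(- 2 \sqrt{6}\right) = 187 \left(- 2 \sqrt{6}\right) = - 374 \sqrt{6} \approx -916.11$)
$\left(7995 + 4325\right) + \left(\left(11096 + h{\left(104 \right)}\right) + Y\right) = \left(7995 + 4325\right) + \left(\left(11096 + \left(-7 + 104\right)\right) - 374 \sqrt{6}\right) = 12320 + \left(\left(11096 + 97\right) - 374 \sqrt{6}\right) = 12320 + \left(11193 - 374 \sqrt{6}\right) = 23513 - 374 \sqrt{6}$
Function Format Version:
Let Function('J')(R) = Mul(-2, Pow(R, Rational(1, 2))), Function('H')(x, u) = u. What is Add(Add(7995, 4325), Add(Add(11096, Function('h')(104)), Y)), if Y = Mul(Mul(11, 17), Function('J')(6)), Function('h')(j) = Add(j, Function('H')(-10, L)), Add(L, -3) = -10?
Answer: Add(23513, Mul(-374, Pow(6, Rational(1, 2)))) ≈ 22597.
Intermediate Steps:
L = -7 (L = Add(3, -10) = -7)
Function('h')(j) = Add(-7, j) (Function('h')(j) = Add(j, -7) = Add(-7, j))
Y = Mul(-374, Pow(6, Rational(1, 2))) (Y = Mul(Mul(11, 17), Mul(-2, Pow(6, Rational(1, 2)))) = Mul(187, Mul(-2, Pow(6, Rational(1, 2)))) = Mul(-374, Pow(6, Rational(1, 2))) ≈ -916.11)
Add(Add(7995, 4325), Add(Add(11096, Function('h')(104)), Y)) = Add(Add(7995, 4325), Add(Add(11096, Add(-7, 104)), Mul(-374, Pow(6, Rational(1, 2))))) = Add(12320, Add(Add(11096, 97), Mul(-374, Pow(6, Rational(1, 2))))) = Add(12320, Add(11193, Mul(-374, Pow(6, Rational(1, 2))))) = Add(23513, Mul(-374, Pow(6, Rational(1, 2))))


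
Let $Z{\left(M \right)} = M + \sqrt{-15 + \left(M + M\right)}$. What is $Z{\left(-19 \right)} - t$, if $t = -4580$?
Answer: $4561 + i \sqrt{53} \approx 4561.0 + 7.2801 i$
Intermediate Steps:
$Z{\left(M \right)} = M + \sqrt{-15 + 2 M}$
$Z{\left(-19 \right)} - t = \left(-19 + \sqrt{-15 + 2 \left(-19\right)}\right) - -4580 = \left(-19 + \sqrt{-15 - 38}\right) + 4580 = \left(-19 + \sqrt{-53}\right) + 4580 = \left(-19 + i \sqrt{53}\right) + 4580 = 4561 + i \sqrt{53}$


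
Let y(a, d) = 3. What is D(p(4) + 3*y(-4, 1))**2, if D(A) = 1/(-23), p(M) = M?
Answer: 1/529 ≈ 0.0018904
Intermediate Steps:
D(A) = -1/23
D(p(4) + 3*y(-4, 1))**2 = (-1/23)**2 = 1/529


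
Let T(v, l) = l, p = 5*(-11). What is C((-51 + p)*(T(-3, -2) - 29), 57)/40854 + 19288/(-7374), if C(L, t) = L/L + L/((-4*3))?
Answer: -790003825/301257396 ≈ -2.6224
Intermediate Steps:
p = -55
C(L, t) = 1 - L/12 (C(L, t) = 1 + L/(-12) = 1 + L*(-1/12) = 1 - L/12)
C((-51 + p)*(T(-3, -2) - 29), 57)/40854 + 19288/(-7374) = (1 - (-51 - 55)*(-2 - 29)/12)/40854 + 19288/(-7374) = (1 - (-53)*(-31)/6)*(1/40854) + 19288*(-1/7374) = (1 - 1/12*3286)*(1/40854) - 9644/3687 = (1 - 1643/6)*(1/40854) - 9644/3687 = -1637/6*1/40854 - 9644/3687 = -1637/245124 - 9644/3687 = -790003825/301257396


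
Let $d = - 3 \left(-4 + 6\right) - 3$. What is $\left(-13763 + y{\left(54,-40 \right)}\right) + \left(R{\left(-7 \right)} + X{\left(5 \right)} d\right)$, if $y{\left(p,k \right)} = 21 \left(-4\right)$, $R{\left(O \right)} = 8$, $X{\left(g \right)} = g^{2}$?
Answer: $-14064$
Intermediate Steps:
$y{\left(p,k \right)} = -84$
$d = -9$ ($d = \left(-3\right) 2 - 3 = -6 - 3 = -9$)
$\left(-13763 + y{\left(54,-40 \right)}\right) + \left(R{\left(-7 \right)} + X{\left(5 \right)} d\right) = \left(-13763 - 84\right) + \left(8 + 5^{2} \left(-9\right)\right) = -13847 + \left(8 + 25 \left(-9\right)\right) = -13847 + \left(8 - 225\right) = -13847 - 217 = -14064$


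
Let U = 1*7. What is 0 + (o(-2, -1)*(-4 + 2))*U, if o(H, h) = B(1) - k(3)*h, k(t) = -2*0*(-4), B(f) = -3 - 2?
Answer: 70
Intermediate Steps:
B(f) = -5
k(t) = 0 (k(t) = 0*(-4) = 0)
U = 7
o(H, h) = -5 (o(H, h) = -5 - 0*h = -5 - 1*0 = -5 + 0 = -5)
0 + (o(-2, -1)*(-4 + 2))*U = 0 - 5*(-4 + 2)*7 = 0 - 5*(-2)*7 = 0 + 10*7 = 0 + 70 = 70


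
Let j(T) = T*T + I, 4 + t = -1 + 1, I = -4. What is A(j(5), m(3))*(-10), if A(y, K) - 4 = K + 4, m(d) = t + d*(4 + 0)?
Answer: -160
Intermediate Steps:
t = -4 (t = -4 + (-1 + 1) = -4 + 0 = -4)
m(d) = -4 + 4*d (m(d) = -4 + d*(4 + 0) = -4 + d*4 = -4 + 4*d)
j(T) = -4 + T² (j(T) = T*T - 4 = T² - 4 = -4 + T²)
A(y, K) = 8 + K (A(y, K) = 4 + (K + 4) = 4 + (4 + K) = 8 + K)
A(j(5), m(3))*(-10) = (8 + (-4 + 4*3))*(-10) = (8 + (-4 + 12))*(-10) = (8 + 8)*(-10) = 16*(-10) = -160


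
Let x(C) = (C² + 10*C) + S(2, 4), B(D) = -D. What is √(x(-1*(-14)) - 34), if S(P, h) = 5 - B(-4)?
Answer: √303 ≈ 17.407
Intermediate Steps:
S(P, h) = 1 (S(P, h) = 5 - (-1)*(-4) = 5 - 1*4 = 5 - 4 = 1)
x(C) = 1 + C² + 10*C (x(C) = (C² + 10*C) + 1 = 1 + C² + 10*C)
√(x(-1*(-14)) - 34) = √((1 + (-1*(-14))² + 10*(-1*(-14))) - 34) = √((1 + 14² + 10*14) - 34) = √((1 + 196 + 140) - 34) = √(337 - 34) = √303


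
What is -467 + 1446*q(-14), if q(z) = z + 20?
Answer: 8209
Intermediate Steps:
q(z) = 20 + z
-467 + 1446*q(-14) = -467 + 1446*(20 - 14) = -467 + 1446*6 = -467 + 8676 = 8209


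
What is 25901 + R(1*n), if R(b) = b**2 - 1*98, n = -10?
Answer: 25903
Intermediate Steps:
R(b) = -98 + b**2 (R(b) = b**2 - 98 = -98 + b**2)
25901 + R(1*n) = 25901 + (-98 + (1*(-10))**2) = 25901 + (-98 + (-10)**2) = 25901 + (-98 + 100) = 25901 + 2 = 25903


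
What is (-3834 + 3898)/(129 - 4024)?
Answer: -64/3895 ≈ -0.016431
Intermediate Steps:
(-3834 + 3898)/(129 - 4024) = 64/(-3895) = 64*(-1/3895) = -64/3895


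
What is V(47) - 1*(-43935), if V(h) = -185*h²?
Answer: -364730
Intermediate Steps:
V(47) - 1*(-43935) = -185*47² - 1*(-43935) = -185*2209 + 43935 = -408665 + 43935 = -364730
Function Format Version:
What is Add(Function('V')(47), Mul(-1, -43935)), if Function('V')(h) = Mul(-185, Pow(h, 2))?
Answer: -364730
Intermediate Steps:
Add(Function('V')(47), Mul(-1, -43935)) = Add(Mul(-185, Pow(47, 2)), Mul(-1, -43935)) = Add(Mul(-185, 2209), 43935) = Add(-408665, 43935) = -364730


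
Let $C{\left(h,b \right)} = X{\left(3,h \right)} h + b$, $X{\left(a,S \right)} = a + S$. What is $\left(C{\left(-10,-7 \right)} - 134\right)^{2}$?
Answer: $5041$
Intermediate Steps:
$X{\left(a,S \right)} = S + a$
$C{\left(h,b \right)} = b + h \left(3 + h\right)$ ($C{\left(h,b \right)} = \left(h + 3\right) h + b = \left(3 + h\right) h + b = h \left(3 + h\right) + b = b + h \left(3 + h\right)$)
$\left(C{\left(-10,-7 \right)} - 134\right)^{2} = \left(\left(-7 - 10 \left(3 - 10\right)\right) - 134\right)^{2} = \left(\left(-7 - -70\right) - 134\right)^{2} = \left(\left(-7 + 70\right) - 134\right)^{2} = \left(63 - 134\right)^{2} = \left(-71\right)^{2} = 5041$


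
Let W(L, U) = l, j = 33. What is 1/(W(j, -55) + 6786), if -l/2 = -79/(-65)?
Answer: 65/440932 ≈ 0.00014742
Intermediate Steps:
l = -158/65 (l = -(-158)/(-65) = -(-158)*(-1)/65 = -2*79/65 = -158/65 ≈ -2.4308)
W(L, U) = -158/65
1/(W(j, -55) + 6786) = 1/(-158/65 + 6786) = 1/(440932/65) = 65/440932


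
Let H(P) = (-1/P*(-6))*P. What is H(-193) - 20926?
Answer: -20920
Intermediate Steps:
H(P) = 6 (H(P) = (6/P)*P = 6)
H(-193) - 20926 = 6 - 20926 = -20920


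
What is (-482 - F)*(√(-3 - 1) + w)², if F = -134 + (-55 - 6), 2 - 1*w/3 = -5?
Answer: -125419 - 24108*I ≈ -1.2542e+5 - 24108.0*I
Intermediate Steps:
w = 21 (w = 6 - 3*(-5) = 6 + 15 = 21)
F = -195 (F = -134 - 61 = -195)
(-482 - F)*(√(-3 - 1) + w)² = (-482 - 1*(-195))*(√(-3 - 1) + 21)² = (-482 + 195)*(√(-4) + 21)² = -287*(2*I + 21)² = -287*(21 + 2*I)²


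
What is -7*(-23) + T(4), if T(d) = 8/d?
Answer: 163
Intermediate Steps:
-7*(-23) + T(4) = -7*(-23) + 8/4 = 161 + 8*(¼) = 161 + 2 = 163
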